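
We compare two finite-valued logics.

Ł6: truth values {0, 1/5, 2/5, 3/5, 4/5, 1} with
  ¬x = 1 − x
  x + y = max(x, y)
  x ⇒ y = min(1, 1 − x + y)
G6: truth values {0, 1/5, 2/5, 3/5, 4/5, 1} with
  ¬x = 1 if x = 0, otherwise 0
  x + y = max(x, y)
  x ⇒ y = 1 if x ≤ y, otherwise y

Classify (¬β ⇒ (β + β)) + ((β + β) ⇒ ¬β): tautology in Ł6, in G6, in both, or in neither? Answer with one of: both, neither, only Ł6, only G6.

In Ł6: every assignment gives 1 — tautology.
In G6: every assignment gives 1 — tautology.

both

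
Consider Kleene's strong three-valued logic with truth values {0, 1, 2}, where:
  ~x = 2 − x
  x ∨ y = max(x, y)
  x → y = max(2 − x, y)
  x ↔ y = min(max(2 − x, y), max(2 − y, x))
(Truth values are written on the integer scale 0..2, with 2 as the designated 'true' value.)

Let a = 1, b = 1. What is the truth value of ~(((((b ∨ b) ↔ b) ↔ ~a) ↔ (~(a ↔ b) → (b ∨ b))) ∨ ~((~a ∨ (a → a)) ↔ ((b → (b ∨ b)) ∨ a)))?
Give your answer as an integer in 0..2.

b ∨ b = 1 ∨ 1 = 1
(b ∨ b) ↔ b = 1 ↔ 1 = 1
~a = ~1 = 1
((b ∨ b) ↔ b) ↔ ~a = 1 ↔ 1 = 1
a ↔ b = 1 ↔ 1 = 1
~(a ↔ b) = ~1 = 1
b ∨ b = 1 ∨ 1 = 1
~(a ↔ b) → (b ∨ b) = 1 → 1 = 1
(((b ∨ b) ↔ b) ↔ ~a) ↔ (~(a ↔ b) → (b ∨ b)) = 1 ↔ 1 = 1
~a = ~1 = 1
a → a = 1 → 1 = 1
~a ∨ (a → a) = 1 ∨ 1 = 1
b ∨ b = 1 ∨ 1 = 1
b → (b ∨ b) = 1 → 1 = 1
(b → (b ∨ b)) ∨ a = 1 ∨ 1 = 1
(~a ∨ (a → a)) ↔ ((b → (b ∨ b)) ∨ a) = 1 ↔ 1 = 1
~((~a ∨ (a → a)) ↔ ((b → (b ∨ b)) ∨ a)) = ~1 = 1
((((b ∨ b) ↔ b) ↔ ~a) ↔ (~(a ↔ b) → (b ∨ b))) ∨ ~((~a ∨ (a → a)) ↔ ((b → (b ∨ b)) ∨ a)) = 1 ∨ 1 = 1
~(((((b ∨ b) ↔ b) ↔ ~a) ↔ (~(a ↔ b) → (b ∨ b))) ∨ ~((~a ∨ (a → a)) ↔ ((b → (b ∨ b)) ∨ a))) = ~1 = 1

1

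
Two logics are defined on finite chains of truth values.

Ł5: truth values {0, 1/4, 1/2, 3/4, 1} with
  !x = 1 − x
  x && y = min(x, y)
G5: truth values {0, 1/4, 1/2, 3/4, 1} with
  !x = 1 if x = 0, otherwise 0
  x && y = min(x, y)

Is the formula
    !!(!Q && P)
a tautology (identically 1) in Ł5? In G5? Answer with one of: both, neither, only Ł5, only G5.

neither

In Ł5: at P = 0, Q = 0 the value is 0 — not a tautology.
In G5: at P = 0, Q = 0 the value is 0 — not a tautology.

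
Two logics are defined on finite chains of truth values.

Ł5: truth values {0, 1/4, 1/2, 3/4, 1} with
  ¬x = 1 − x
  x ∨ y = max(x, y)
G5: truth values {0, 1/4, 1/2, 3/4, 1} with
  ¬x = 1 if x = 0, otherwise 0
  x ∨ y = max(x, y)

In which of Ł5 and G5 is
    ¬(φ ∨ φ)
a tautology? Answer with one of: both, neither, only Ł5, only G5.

In Ł5: at φ = 1/4 the value is 3/4 — not a tautology.
In G5: at φ = 1/4 the value is 0 — not a tautology.

neither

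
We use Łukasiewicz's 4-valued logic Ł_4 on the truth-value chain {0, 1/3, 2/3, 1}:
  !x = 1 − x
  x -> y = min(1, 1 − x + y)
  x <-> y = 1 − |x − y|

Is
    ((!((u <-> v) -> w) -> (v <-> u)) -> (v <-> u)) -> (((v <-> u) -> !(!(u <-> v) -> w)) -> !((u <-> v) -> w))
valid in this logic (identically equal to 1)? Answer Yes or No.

No

Counterexample: take u = 0, v = 2/3, w = 1/3.
u <-> v = 0 <-> 2/3 = 1/3
(u <-> v) -> w = 1/3 -> 1/3 = 1
!((u <-> v) -> w) = !1 = 0
v <-> u = 2/3 <-> 0 = 1/3
!((u <-> v) -> w) -> (v <-> u) = 0 -> 1/3 = 1
v <-> u = 2/3 <-> 0 = 1/3
(!((u <-> v) -> w) -> (v <-> u)) -> (v <-> u) = 1 -> 1/3 = 1/3
v <-> u = 2/3 <-> 0 = 1/3
u <-> v = 0 <-> 2/3 = 1/3
!(u <-> v) = !1/3 = 2/3
!(u <-> v) -> w = 2/3 -> 1/3 = 2/3
!(!(u <-> v) -> w) = !2/3 = 1/3
(v <-> u) -> !(!(u <-> v) -> w) = 1/3 -> 1/3 = 1
u <-> v = 0 <-> 2/3 = 1/3
(u <-> v) -> w = 1/3 -> 1/3 = 1
!((u <-> v) -> w) = !1 = 0
((v <-> u) -> !(!(u <-> v) -> w)) -> !((u <-> v) -> w) = 1 -> 0 = 0
((!((u <-> v) -> w) -> (v <-> u)) -> (v <-> u)) -> (((v <-> u) -> !(!(u <-> v) -> w)) -> !((u <-> v) -> w)) = 1/3 -> 0 = 2/3
This gives 2/3 ≠ 1.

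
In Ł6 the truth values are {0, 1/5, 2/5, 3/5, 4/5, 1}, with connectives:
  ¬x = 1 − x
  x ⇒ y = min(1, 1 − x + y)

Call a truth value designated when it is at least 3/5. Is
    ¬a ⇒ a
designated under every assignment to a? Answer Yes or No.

Counterexample: take a = 0.
¬a = ¬0 = 1
¬a ⇒ a = 1 ⇒ 0 = 0
This gives 0, which is below 3/5.

No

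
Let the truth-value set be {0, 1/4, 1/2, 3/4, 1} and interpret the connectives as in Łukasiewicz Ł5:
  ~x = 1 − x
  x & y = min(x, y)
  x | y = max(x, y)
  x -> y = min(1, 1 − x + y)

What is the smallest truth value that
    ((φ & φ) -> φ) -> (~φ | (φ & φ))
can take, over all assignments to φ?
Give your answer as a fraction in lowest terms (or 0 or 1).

1/2

Take φ = 1/2:
φ & φ = 1/2 & 1/2 = 1/2
(φ & φ) -> φ = 1/2 -> 1/2 = 1
~φ = ~1/2 = 1/2
φ & φ = 1/2 & 1/2 = 1/2
~φ | (φ & φ) = 1/2 | 1/2 = 1/2
((φ & φ) -> φ) -> (~φ | (φ & φ)) = 1 -> 1/2 = 1/2
No assignment yields a value below 1/2, so this is the minimum.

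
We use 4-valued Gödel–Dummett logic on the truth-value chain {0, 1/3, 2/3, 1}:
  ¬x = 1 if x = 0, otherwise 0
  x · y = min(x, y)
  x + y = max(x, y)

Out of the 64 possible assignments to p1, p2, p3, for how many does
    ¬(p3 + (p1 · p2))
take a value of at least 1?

7

value 1: 7 assignments (counts)
value 0: 57 assignments
So 7 of the 64 assignments meet the threshold.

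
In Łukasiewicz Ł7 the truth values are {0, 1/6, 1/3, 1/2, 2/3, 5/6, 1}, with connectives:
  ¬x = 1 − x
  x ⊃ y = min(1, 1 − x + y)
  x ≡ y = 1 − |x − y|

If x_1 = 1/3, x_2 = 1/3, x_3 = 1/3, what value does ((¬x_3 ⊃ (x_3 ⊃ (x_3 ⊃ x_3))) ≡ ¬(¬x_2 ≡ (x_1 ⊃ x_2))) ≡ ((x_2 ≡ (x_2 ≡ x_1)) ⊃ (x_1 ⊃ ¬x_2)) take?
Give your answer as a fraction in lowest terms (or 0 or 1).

¬x_3 = ¬1/3 = 2/3
x_3 ⊃ x_3 = 1/3 ⊃ 1/3 = 1
x_3 ⊃ (x_3 ⊃ x_3) = 1/3 ⊃ 1 = 1
¬x_3 ⊃ (x_3 ⊃ (x_3 ⊃ x_3)) = 2/3 ⊃ 1 = 1
¬x_2 = ¬1/3 = 2/3
x_1 ⊃ x_2 = 1/3 ⊃ 1/3 = 1
¬x_2 ≡ (x_1 ⊃ x_2) = 2/3 ≡ 1 = 2/3
¬(¬x_2 ≡ (x_1 ⊃ x_2)) = ¬2/3 = 1/3
(¬x_3 ⊃ (x_3 ⊃ (x_3 ⊃ x_3))) ≡ ¬(¬x_2 ≡ (x_1 ⊃ x_2)) = 1 ≡ 1/3 = 1/3
x_2 ≡ x_1 = 1/3 ≡ 1/3 = 1
x_2 ≡ (x_2 ≡ x_1) = 1/3 ≡ 1 = 1/3
¬x_2 = ¬1/3 = 2/3
x_1 ⊃ ¬x_2 = 1/3 ⊃ 2/3 = 1
(x_2 ≡ (x_2 ≡ x_1)) ⊃ (x_1 ⊃ ¬x_2) = 1/3 ⊃ 1 = 1
((¬x_3 ⊃ (x_3 ⊃ (x_3 ⊃ x_3))) ≡ ¬(¬x_2 ≡ (x_1 ⊃ x_2))) ≡ ((x_2 ≡ (x_2 ≡ x_1)) ⊃ (x_1 ⊃ ¬x_2)) = 1/3 ≡ 1 = 1/3

1/3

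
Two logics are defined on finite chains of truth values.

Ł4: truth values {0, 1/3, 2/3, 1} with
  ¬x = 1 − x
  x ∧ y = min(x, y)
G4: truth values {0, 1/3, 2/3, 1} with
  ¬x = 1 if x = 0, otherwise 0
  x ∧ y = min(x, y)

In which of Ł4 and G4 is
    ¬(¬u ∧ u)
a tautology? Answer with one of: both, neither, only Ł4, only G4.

In Ł4: at u = 1/3 the value is 2/3 — not a tautology.
In G4: every assignment gives 1 — tautology.

only G4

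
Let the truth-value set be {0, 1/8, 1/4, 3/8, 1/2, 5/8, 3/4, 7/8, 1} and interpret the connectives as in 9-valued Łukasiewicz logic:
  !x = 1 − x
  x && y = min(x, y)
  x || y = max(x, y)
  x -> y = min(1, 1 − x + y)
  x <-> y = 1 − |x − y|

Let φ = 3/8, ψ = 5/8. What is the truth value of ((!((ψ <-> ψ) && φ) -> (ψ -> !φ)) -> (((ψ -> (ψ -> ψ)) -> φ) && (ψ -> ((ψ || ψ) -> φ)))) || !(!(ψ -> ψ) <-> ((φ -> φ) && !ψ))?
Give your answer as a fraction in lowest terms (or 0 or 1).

ψ <-> ψ = 5/8 <-> 5/8 = 1
(ψ <-> ψ) && φ = 1 && 3/8 = 3/8
!((ψ <-> ψ) && φ) = !3/8 = 5/8
!φ = !3/8 = 5/8
ψ -> !φ = 5/8 -> 5/8 = 1
!((ψ <-> ψ) && φ) -> (ψ -> !φ) = 5/8 -> 1 = 1
ψ -> ψ = 5/8 -> 5/8 = 1
ψ -> (ψ -> ψ) = 5/8 -> 1 = 1
(ψ -> (ψ -> ψ)) -> φ = 1 -> 3/8 = 3/8
ψ || ψ = 5/8 || 5/8 = 5/8
(ψ || ψ) -> φ = 5/8 -> 3/8 = 3/4
ψ -> ((ψ || ψ) -> φ) = 5/8 -> 3/4 = 1
((ψ -> (ψ -> ψ)) -> φ) && (ψ -> ((ψ || ψ) -> φ)) = 3/8 && 1 = 3/8
(!((ψ <-> ψ) && φ) -> (ψ -> !φ)) -> (((ψ -> (ψ -> ψ)) -> φ) && (ψ -> ((ψ || ψ) -> φ))) = 1 -> 3/8 = 3/8
ψ -> ψ = 5/8 -> 5/8 = 1
!(ψ -> ψ) = !1 = 0
φ -> φ = 3/8 -> 3/8 = 1
!ψ = !5/8 = 3/8
(φ -> φ) && !ψ = 1 && 3/8 = 3/8
!(ψ -> ψ) <-> ((φ -> φ) && !ψ) = 0 <-> 3/8 = 5/8
!(!(ψ -> ψ) <-> ((φ -> φ) && !ψ)) = !5/8 = 3/8
((!((ψ <-> ψ) && φ) -> (ψ -> !φ)) -> (((ψ -> (ψ -> ψ)) -> φ) && (ψ -> ((ψ || ψ) -> φ)))) || !(!(ψ -> ψ) <-> ((φ -> φ) && !ψ)) = 3/8 || 3/8 = 3/8

3/8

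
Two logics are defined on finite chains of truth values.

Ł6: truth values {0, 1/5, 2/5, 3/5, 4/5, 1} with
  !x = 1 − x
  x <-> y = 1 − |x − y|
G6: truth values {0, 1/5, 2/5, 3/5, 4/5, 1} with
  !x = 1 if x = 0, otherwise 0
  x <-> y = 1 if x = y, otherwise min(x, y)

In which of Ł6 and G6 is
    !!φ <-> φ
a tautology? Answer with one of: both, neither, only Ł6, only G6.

In Ł6: every assignment gives 1 — tautology.
In G6: at φ = 1/5 the value is 1/5 — not a tautology.

only Ł6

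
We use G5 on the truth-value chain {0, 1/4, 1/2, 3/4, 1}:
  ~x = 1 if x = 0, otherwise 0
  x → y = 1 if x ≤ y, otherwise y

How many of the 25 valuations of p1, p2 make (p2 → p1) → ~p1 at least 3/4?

value 1: 5 assignments (counts)
value 0: 20 assignments
So 5 of the 25 assignments meet the threshold.

5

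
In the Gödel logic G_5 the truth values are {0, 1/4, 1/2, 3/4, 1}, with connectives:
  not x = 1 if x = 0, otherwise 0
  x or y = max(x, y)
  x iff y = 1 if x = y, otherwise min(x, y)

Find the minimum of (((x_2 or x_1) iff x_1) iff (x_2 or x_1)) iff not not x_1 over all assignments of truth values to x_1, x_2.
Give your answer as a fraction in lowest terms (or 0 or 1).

1/4

Take x_1 = 1/4, x_2 = 0:
x_2 or x_1 = 0 or 1/4 = 1/4
(x_2 or x_1) iff x_1 = 1/4 iff 1/4 = 1
x_2 or x_1 = 0 or 1/4 = 1/4
((x_2 or x_1) iff x_1) iff (x_2 or x_1) = 1 iff 1/4 = 1/4
not x_1 = not 1/4 = 0
not not x_1 = not 0 = 1
(((x_2 or x_1) iff x_1) iff (x_2 or x_1)) iff not not x_1 = 1/4 iff 1 = 1/4
No assignment yields a value below 1/4, so this is the minimum.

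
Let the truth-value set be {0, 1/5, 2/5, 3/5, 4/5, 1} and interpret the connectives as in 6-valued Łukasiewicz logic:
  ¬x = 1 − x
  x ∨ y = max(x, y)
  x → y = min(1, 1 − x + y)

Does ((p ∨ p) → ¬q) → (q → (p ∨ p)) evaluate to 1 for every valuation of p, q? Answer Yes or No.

No

Counterexample: take p = 0, q = 1/5.
p ∨ p = 0 ∨ 0 = 0
¬q = ¬1/5 = 4/5
(p ∨ p) → ¬q = 0 → 4/5 = 1
p ∨ p = 0 ∨ 0 = 0
q → (p ∨ p) = 1/5 → 0 = 4/5
((p ∨ p) → ¬q) → (q → (p ∨ p)) = 1 → 4/5 = 4/5
This gives 4/5 ≠ 1.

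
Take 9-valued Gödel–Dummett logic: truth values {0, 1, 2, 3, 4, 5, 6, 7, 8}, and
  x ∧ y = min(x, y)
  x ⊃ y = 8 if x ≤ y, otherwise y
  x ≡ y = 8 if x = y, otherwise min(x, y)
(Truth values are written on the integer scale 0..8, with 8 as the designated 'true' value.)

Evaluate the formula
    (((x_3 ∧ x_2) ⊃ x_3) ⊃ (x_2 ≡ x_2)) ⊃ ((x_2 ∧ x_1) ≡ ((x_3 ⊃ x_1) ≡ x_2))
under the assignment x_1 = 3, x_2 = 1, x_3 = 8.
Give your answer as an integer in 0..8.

x_3 ∧ x_2 = 8 ∧ 1 = 1
(x_3 ∧ x_2) ⊃ x_3 = 1 ⊃ 8 = 8
x_2 ≡ x_2 = 1 ≡ 1 = 8
((x_3 ∧ x_2) ⊃ x_3) ⊃ (x_2 ≡ x_2) = 8 ⊃ 8 = 8
x_2 ∧ x_1 = 1 ∧ 3 = 1
x_3 ⊃ x_1 = 8 ⊃ 3 = 3
(x_3 ⊃ x_1) ≡ x_2 = 3 ≡ 1 = 1
(x_2 ∧ x_1) ≡ ((x_3 ⊃ x_1) ≡ x_2) = 1 ≡ 1 = 8
(((x_3 ∧ x_2) ⊃ x_3) ⊃ (x_2 ≡ x_2)) ⊃ ((x_2 ∧ x_1) ≡ ((x_3 ⊃ x_1) ≡ x_2)) = 8 ⊃ 8 = 8

8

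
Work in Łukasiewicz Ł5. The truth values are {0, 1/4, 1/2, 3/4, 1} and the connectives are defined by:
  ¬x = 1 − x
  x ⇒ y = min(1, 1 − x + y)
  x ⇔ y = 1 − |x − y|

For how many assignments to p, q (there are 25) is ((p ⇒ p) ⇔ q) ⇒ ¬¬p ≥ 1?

value 1: 15 assignments (counts)
value 3/4: 4 assignments
value 1/2: 3 assignments
value 1/4: 2 assignments
value 0: 1 assignment
So 15 of the 25 assignments meet the threshold.

15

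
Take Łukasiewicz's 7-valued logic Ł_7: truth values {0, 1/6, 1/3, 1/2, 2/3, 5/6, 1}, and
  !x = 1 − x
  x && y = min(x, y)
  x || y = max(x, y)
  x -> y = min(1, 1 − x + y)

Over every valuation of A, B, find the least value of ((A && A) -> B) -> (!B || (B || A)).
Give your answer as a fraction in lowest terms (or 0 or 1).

1/2

Take A = 0, B = 1/2:
A && A = 0 && 0 = 0
(A && A) -> B = 0 -> 1/2 = 1
!B = !1/2 = 1/2
B || A = 1/2 || 0 = 1/2
!B || (B || A) = 1/2 || 1/2 = 1/2
((A && A) -> B) -> (!B || (B || A)) = 1 -> 1/2 = 1/2
No assignment yields a value below 1/2, so this is the minimum.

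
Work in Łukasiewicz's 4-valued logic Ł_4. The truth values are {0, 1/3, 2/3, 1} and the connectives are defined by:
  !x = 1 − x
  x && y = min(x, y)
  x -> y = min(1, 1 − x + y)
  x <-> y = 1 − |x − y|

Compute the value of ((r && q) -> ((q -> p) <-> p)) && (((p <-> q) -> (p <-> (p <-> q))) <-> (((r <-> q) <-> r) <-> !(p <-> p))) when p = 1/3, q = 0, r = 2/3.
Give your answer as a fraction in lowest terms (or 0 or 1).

r && q = 2/3 && 0 = 0
q -> p = 0 -> 1/3 = 1
(q -> p) <-> p = 1 <-> 1/3 = 1/3
(r && q) -> ((q -> p) <-> p) = 0 -> 1/3 = 1
p <-> q = 1/3 <-> 0 = 2/3
p <-> q = 1/3 <-> 0 = 2/3
p <-> (p <-> q) = 1/3 <-> 2/3 = 2/3
(p <-> q) -> (p <-> (p <-> q)) = 2/3 -> 2/3 = 1
r <-> q = 2/3 <-> 0 = 1/3
(r <-> q) <-> r = 1/3 <-> 2/3 = 2/3
p <-> p = 1/3 <-> 1/3 = 1
!(p <-> p) = !1 = 0
((r <-> q) <-> r) <-> !(p <-> p) = 2/3 <-> 0 = 1/3
((p <-> q) -> (p <-> (p <-> q))) <-> (((r <-> q) <-> r) <-> !(p <-> p)) = 1 <-> 1/3 = 1/3
((r && q) -> ((q -> p) <-> p)) && (((p <-> q) -> (p <-> (p <-> q))) <-> (((r <-> q) <-> r) <-> !(p <-> p))) = 1 && 1/3 = 1/3

1/3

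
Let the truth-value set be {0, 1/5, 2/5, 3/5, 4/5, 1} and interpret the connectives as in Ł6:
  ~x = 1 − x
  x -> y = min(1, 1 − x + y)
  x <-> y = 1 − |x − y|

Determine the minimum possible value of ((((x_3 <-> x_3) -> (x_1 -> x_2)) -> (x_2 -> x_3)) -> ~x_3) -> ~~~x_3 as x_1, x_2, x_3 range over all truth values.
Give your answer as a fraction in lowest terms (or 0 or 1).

Take x_1 = 0, x_2 = 4/5, x_3 = 2/5:
x_3 <-> x_3 = 2/5 <-> 2/5 = 1
x_1 -> x_2 = 0 -> 4/5 = 1
(x_3 <-> x_3) -> (x_1 -> x_2) = 1 -> 1 = 1
x_2 -> x_3 = 4/5 -> 2/5 = 3/5
((x_3 <-> x_3) -> (x_1 -> x_2)) -> (x_2 -> x_3) = 1 -> 3/5 = 3/5
~x_3 = ~2/5 = 3/5
(((x_3 <-> x_3) -> (x_1 -> x_2)) -> (x_2 -> x_3)) -> ~x_3 = 3/5 -> 3/5 = 1
~x_3 = ~2/5 = 3/5
~~x_3 = ~3/5 = 2/5
~~~x_3 = ~2/5 = 3/5
((((x_3 <-> x_3) -> (x_1 -> x_2)) -> (x_2 -> x_3)) -> ~x_3) -> ~~~x_3 = 1 -> 3/5 = 3/5
No assignment yields a value below 3/5, so this is the minimum.

3/5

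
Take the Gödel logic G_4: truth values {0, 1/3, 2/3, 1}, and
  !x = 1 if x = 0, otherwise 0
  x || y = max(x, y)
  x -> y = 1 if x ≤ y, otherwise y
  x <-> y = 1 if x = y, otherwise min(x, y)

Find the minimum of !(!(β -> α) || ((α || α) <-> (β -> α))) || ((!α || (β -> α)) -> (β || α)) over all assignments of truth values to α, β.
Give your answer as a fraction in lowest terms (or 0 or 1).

Take α = 0, β = 1/3:
β -> α = 1/3 -> 0 = 0
!(β -> α) = !0 = 1
α || α = 0 || 0 = 0
β -> α = 1/3 -> 0 = 0
(α || α) <-> (β -> α) = 0 <-> 0 = 1
!(β -> α) || ((α || α) <-> (β -> α)) = 1 || 1 = 1
!(!(β -> α) || ((α || α) <-> (β -> α))) = !1 = 0
!α = !0 = 1
β -> α = 1/3 -> 0 = 0
!α || (β -> α) = 1 || 0 = 1
β || α = 1/3 || 0 = 1/3
(!α || (β -> α)) -> (β || α) = 1 -> 1/3 = 1/3
!(!(β -> α) || ((α || α) <-> (β -> α))) || ((!α || (β -> α)) -> (β || α)) = 0 || 1/3 = 1/3
No assignment yields a value below 1/3, so this is the minimum.

1/3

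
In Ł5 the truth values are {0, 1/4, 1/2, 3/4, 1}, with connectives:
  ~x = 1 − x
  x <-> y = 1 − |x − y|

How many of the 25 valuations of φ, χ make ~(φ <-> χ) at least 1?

2

value 1: 2 assignments (counts)
value 3/4: 4 assignments
value 1/2: 6 assignments
value 1/4: 8 assignments
value 0: 5 assignments
So 2 of the 25 assignments meet the threshold.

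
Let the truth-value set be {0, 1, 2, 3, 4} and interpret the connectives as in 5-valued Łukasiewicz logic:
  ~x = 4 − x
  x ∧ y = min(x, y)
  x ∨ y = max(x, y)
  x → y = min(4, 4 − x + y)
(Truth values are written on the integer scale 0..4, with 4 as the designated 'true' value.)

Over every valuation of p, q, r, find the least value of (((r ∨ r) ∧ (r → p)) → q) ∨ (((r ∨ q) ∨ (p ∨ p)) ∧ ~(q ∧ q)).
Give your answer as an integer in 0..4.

Take p = 0, q = 0, r = 2:
r ∨ r = 2 ∨ 2 = 2
r → p = 2 → 0 = 2
(r ∨ r) ∧ (r → p) = 2 ∧ 2 = 2
((r ∨ r) ∧ (r → p)) → q = 2 → 0 = 2
r ∨ q = 2 ∨ 0 = 2
p ∨ p = 0 ∨ 0 = 0
(r ∨ q) ∨ (p ∨ p) = 2 ∨ 0 = 2
q ∧ q = 0 ∧ 0 = 0
~(q ∧ q) = ~0 = 4
((r ∨ q) ∨ (p ∨ p)) ∧ ~(q ∧ q) = 2 ∧ 4 = 2
(((r ∨ r) ∧ (r → p)) → q) ∨ (((r ∨ q) ∨ (p ∨ p)) ∧ ~(q ∧ q)) = 2 ∨ 2 = 2
No assignment yields a value below 2, so this is the minimum.

2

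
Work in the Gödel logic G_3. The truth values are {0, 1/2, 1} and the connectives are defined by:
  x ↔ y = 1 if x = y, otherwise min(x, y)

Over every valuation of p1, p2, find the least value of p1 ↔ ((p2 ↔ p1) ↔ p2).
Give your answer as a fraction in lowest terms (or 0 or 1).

Take p1 = 1/2, p2 = 0:
p2 ↔ p1 = 0 ↔ 1/2 = 0
(p2 ↔ p1) ↔ p2 = 0 ↔ 0 = 1
p1 ↔ ((p2 ↔ p1) ↔ p2) = 1/2 ↔ 1 = 1/2
No assignment yields a value below 1/2, so this is the minimum.

1/2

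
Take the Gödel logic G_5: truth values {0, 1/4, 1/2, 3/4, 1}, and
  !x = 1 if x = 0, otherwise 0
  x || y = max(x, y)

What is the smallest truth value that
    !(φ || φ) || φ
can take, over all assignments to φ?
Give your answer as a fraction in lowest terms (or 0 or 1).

1/4

Take φ = 1/4:
φ || φ = 1/4 || 1/4 = 1/4
!(φ || φ) = !1/4 = 0
!(φ || φ) || φ = 0 || 1/4 = 1/4
No assignment yields a value below 1/4, so this is the minimum.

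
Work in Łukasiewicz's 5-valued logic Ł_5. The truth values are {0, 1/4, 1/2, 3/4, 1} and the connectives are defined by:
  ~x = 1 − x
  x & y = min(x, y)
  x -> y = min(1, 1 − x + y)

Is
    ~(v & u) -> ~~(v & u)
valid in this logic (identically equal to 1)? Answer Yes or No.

Counterexample: take u = 0, v = 0.
v & u = 0 & 0 = 0
~(v & u) = ~0 = 1
~(v & u) = ~0 = 1
~~(v & u) = ~1 = 0
~(v & u) -> ~~(v & u) = 1 -> 0 = 0
This gives 0 ≠ 1.

No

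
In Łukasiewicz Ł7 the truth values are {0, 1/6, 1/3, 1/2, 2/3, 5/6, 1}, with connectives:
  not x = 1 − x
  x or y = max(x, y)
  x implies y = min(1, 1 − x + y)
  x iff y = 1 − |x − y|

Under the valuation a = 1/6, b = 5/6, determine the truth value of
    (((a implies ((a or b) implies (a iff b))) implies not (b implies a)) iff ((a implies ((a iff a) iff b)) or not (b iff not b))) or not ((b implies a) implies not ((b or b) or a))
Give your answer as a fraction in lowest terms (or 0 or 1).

2/3

a or b = 1/6 or 5/6 = 5/6
a iff b = 1/6 iff 5/6 = 1/3
(a or b) implies (a iff b) = 5/6 implies 1/3 = 1/2
a implies ((a or b) implies (a iff b)) = 1/6 implies 1/2 = 1
b implies a = 5/6 implies 1/6 = 1/3
not (b implies a) = not 1/3 = 2/3
(a implies ((a or b) implies (a iff b))) implies not (b implies a) = 1 implies 2/3 = 2/3
a iff a = 1/6 iff 1/6 = 1
(a iff a) iff b = 1 iff 5/6 = 5/6
a implies ((a iff a) iff b) = 1/6 implies 5/6 = 1
not b = not 5/6 = 1/6
b iff not b = 5/6 iff 1/6 = 1/3
not (b iff not b) = not 1/3 = 2/3
(a implies ((a iff a) iff b)) or not (b iff not b) = 1 or 2/3 = 1
((a implies ((a or b) implies (a iff b))) implies not (b implies a)) iff ((a implies ((a iff a) iff b)) or not (b iff not b)) = 2/3 iff 1 = 2/3
b implies a = 5/6 implies 1/6 = 1/3
b or b = 5/6 or 5/6 = 5/6
(b or b) or a = 5/6 or 1/6 = 5/6
not ((b or b) or a) = not 5/6 = 1/6
(b implies a) implies not ((b or b) or a) = 1/3 implies 1/6 = 5/6
not ((b implies a) implies not ((b or b) or a)) = not 5/6 = 1/6
(((a implies ((a or b) implies (a iff b))) implies not (b implies a)) iff ((a implies ((a iff a) iff b)) or not (b iff not b))) or not ((b implies a) implies not ((b or b) or a)) = 2/3 or 1/6 = 2/3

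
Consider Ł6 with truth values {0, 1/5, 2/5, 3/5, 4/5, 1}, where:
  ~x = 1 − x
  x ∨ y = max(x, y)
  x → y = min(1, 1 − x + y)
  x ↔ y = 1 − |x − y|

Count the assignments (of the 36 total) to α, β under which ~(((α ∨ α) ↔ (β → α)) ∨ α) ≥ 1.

value 1: 1 assignment (counts)
value 4/5: 3 assignments
value 3/5: 5 assignments
value 2/5: 7 assignments
value 1/5: 9 assignments
value 0: 11 assignments
So 1 of the 36 assignments meets the threshold.

1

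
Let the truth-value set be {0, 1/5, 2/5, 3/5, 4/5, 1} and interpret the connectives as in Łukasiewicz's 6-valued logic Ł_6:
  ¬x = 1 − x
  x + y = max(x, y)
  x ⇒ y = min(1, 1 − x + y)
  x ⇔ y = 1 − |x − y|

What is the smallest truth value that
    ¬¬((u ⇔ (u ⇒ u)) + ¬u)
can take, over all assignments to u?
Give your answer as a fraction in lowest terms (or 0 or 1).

Take u = 2/5:
u ⇒ u = 2/5 ⇒ 2/5 = 1
u ⇔ (u ⇒ u) = 2/5 ⇔ 1 = 2/5
¬u = ¬2/5 = 3/5
(u ⇔ (u ⇒ u)) + ¬u = 2/5 + 3/5 = 3/5
¬((u ⇔ (u ⇒ u)) + ¬u) = ¬3/5 = 2/5
¬¬((u ⇔ (u ⇒ u)) + ¬u) = ¬2/5 = 3/5
No assignment yields a value below 3/5, so this is the minimum.

3/5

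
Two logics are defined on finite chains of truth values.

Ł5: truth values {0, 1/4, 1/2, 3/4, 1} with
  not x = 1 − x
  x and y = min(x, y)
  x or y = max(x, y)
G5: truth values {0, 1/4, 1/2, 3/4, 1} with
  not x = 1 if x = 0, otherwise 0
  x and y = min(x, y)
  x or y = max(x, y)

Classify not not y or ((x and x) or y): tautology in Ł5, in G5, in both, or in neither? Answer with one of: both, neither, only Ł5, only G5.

In Ł5: at x = 0, y = 0 the value is 0 — not a tautology.
In G5: at x = 0, y = 0 the value is 0 — not a tautology.

neither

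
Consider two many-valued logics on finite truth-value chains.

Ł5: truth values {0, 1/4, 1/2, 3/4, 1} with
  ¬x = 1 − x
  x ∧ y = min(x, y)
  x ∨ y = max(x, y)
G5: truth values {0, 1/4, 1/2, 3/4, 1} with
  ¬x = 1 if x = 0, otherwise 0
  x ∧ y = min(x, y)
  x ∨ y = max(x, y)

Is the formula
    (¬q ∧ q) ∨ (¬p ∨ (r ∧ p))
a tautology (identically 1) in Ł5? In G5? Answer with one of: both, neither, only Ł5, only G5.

neither

In Ł5: at p = 1/4, q = 0, r = 0 the value is 3/4 — not a tautology.
In G5: at p = 1/4, q = 0, r = 0 the value is 0 — not a tautology.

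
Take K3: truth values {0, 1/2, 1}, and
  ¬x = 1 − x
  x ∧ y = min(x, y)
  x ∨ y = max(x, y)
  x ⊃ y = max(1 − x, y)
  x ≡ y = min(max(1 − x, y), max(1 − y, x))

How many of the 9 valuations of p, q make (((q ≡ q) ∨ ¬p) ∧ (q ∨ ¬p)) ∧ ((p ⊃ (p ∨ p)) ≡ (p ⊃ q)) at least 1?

4

p = 0, q = 0 ↦ 1  ≥
p = 0, q = 1/2 ↦ 1  ≥
p = 0, q = 1 ↦ 1  ≥
p = 1/2, q = 0 ↦ 1/2  <
p = 1/2, q = 1/2 ↦ 1/2  <
p = 1/2, q = 1 ↦ 1/2  <
p = 1, q = 0 ↦ 0  <
p = 1, q = 1/2 ↦ 1/2  <
p = 1, q = 1 ↦ 1  ≥
So 4 of the 9 assignments meet the threshold.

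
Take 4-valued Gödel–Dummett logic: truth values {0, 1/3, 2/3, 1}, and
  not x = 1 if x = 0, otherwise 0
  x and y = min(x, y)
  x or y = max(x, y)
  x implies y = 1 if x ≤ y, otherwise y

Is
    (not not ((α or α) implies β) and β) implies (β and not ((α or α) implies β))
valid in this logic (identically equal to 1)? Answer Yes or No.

No

Counterexample: take α = 0, β = 1/3.
α or α = 0 or 0 = 0
(α or α) implies β = 0 implies 1/3 = 1
not ((α or α) implies β) = not 1 = 0
not not ((α or α) implies β) = not 0 = 1
not not ((α or α) implies β) and β = 1 and 1/3 = 1/3
α or α = 0 or 0 = 0
(α or α) implies β = 0 implies 1/3 = 1
not ((α or α) implies β) = not 1 = 0
β and not ((α or α) implies β) = 1/3 and 0 = 0
(not not ((α or α) implies β) and β) implies (β and not ((α or α) implies β)) = 1/3 implies 0 = 0
This gives 0 ≠ 1.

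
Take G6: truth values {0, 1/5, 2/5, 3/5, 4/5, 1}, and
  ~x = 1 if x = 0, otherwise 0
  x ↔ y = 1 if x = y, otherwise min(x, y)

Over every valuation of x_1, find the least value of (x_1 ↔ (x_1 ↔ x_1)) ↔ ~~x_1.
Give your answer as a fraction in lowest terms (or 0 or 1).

1/5

Take x_1 = 1/5:
x_1 ↔ x_1 = 1/5 ↔ 1/5 = 1
x_1 ↔ (x_1 ↔ x_1) = 1/5 ↔ 1 = 1/5
~x_1 = ~1/5 = 0
~~x_1 = ~0 = 1
(x_1 ↔ (x_1 ↔ x_1)) ↔ ~~x_1 = 1/5 ↔ 1 = 1/5
No assignment yields a value below 1/5, so this is the minimum.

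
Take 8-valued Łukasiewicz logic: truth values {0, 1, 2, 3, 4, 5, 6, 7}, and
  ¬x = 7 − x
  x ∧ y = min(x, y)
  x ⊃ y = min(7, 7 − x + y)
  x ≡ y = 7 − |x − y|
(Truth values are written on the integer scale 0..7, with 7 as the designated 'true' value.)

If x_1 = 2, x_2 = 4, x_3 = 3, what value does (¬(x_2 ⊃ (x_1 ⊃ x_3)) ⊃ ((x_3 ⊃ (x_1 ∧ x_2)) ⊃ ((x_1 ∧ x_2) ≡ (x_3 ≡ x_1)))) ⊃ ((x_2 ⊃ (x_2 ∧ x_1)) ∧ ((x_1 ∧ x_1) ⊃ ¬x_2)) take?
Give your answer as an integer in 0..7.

x_1 ⊃ x_3 = 2 ⊃ 3 = 7
x_2 ⊃ (x_1 ⊃ x_3) = 4 ⊃ 7 = 7
¬(x_2 ⊃ (x_1 ⊃ x_3)) = ¬7 = 0
x_1 ∧ x_2 = 2 ∧ 4 = 2
x_3 ⊃ (x_1 ∧ x_2) = 3 ⊃ 2 = 6
x_1 ∧ x_2 = 2 ∧ 4 = 2
x_3 ≡ x_1 = 3 ≡ 2 = 6
(x_1 ∧ x_2) ≡ (x_3 ≡ x_1) = 2 ≡ 6 = 3
(x_3 ⊃ (x_1 ∧ x_2)) ⊃ ((x_1 ∧ x_2) ≡ (x_3 ≡ x_1)) = 6 ⊃ 3 = 4
¬(x_2 ⊃ (x_1 ⊃ x_3)) ⊃ ((x_3 ⊃ (x_1 ∧ x_2)) ⊃ ((x_1 ∧ x_2) ≡ (x_3 ≡ x_1))) = 0 ⊃ 4 = 7
x_2 ∧ x_1 = 4 ∧ 2 = 2
x_2 ⊃ (x_2 ∧ x_1) = 4 ⊃ 2 = 5
x_1 ∧ x_1 = 2 ∧ 2 = 2
¬x_2 = ¬4 = 3
(x_1 ∧ x_1) ⊃ ¬x_2 = 2 ⊃ 3 = 7
(x_2 ⊃ (x_2 ∧ x_1)) ∧ ((x_1 ∧ x_1) ⊃ ¬x_2) = 5 ∧ 7 = 5
(¬(x_2 ⊃ (x_1 ⊃ x_3)) ⊃ ((x_3 ⊃ (x_1 ∧ x_2)) ⊃ ((x_1 ∧ x_2) ≡ (x_3 ≡ x_1)))) ⊃ ((x_2 ⊃ (x_2 ∧ x_1)) ∧ ((x_1 ∧ x_1) ⊃ ¬x_2)) = 7 ⊃ 5 = 5

5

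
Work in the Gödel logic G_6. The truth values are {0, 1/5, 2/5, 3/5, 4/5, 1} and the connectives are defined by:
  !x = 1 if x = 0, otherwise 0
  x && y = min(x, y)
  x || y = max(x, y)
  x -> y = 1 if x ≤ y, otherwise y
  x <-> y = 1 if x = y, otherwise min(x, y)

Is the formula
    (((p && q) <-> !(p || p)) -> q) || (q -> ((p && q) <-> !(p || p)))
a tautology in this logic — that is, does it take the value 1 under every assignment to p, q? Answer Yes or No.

Yes

At p = 1, q = 3/5, for instance:
p && q = 1 && 3/5 = 3/5
p || p = 1 || 1 = 1
!(p || p) = !1 = 0
(p && q) <-> !(p || p) = 3/5 <-> 0 = 0
((p && q) <-> !(p || p)) -> q = 0 -> 3/5 = 1
q -> ((p && q) <-> !(p || p)) = 3/5 -> 0 = 0
(((p && q) <-> !(p || p)) -> q) || (q -> ((p && q) <-> !(p || p))) = 1 || 0 = 1
and checking the remaining 35 assignments likewise gives ≥ 1 in every case.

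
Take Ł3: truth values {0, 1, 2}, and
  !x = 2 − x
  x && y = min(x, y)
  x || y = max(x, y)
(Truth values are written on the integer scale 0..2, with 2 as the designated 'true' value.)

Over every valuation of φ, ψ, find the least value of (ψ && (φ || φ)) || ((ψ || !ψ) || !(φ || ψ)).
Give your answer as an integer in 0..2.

Take φ = 0, ψ = 1:
φ || φ = 0 || 0 = 0
ψ && (φ || φ) = 1 && 0 = 0
!ψ = !1 = 1
ψ || !ψ = 1 || 1 = 1
φ || ψ = 0 || 1 = 1
!(φ || ψ) = !1 = 1
(ψ || !ψ) || !(φ || ψ) = 1 || 1 = 1
(ψ && (φ || φ)) || ((ψ || !ψ) || !(φ || ψ)) = 0 || 1 = 1
No assignment yields a value below 1, so this is the minimum.

1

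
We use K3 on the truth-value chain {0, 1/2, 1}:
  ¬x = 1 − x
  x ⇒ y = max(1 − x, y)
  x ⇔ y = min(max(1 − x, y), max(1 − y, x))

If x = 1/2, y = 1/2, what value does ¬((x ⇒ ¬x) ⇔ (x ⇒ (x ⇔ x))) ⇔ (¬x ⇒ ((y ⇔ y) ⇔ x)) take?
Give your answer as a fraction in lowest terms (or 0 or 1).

¬x = ¬1/2 = 1/2
x ⇒ ¬x = 1/2 ⇒ 1/2 = 1/2
x ⇔ x = 1/2 ⇔ 1/2 = 1/2
x ⇒ (x ⇔ x) = 1/2 ⇒ 1/2 = 1/2
(x ⇒ ¬x) ⇔ (x ⇒ (x ⇔ x)) = 1/2 ⇔ 1/2 = 1/2
¬((x ⇒ ¬x) ⇔ (x ⇒ (x ⇔ x))) = ¬1/2 = 1/2
¬x = ¬1/2 = 1/2
y ⇔ y = 1/2 ⇔ 1/2 = 1/2
(y ⇔ y) ⇔ x = 1/2 ⇔ 1/2 = 1/2
¬x ⇒ ((y ⇔ y) ⇔ x) = 1/2 ⇒ 1/2 = 1/2
¬((x ⇒ ¬x) ⇔ (x ⇒ (x ⇔ x))) ⇔ (¬x ⇒ ((y ⇔ y) ⇔ x)) = 1/2 ⇔ 1/2 = 1/2

1/2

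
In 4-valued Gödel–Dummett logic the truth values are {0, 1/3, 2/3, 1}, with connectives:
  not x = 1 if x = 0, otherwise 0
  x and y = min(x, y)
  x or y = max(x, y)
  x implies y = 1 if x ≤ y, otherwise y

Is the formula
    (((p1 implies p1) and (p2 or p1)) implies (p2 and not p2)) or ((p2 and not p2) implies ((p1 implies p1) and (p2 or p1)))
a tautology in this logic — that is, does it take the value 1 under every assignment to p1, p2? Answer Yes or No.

p1 = 0, p2 = 0 ↦ 1
p1 = 0, p2 = 1/3 ↦ 1
p1 = 0, p2 = 2/3 ↦ 1
p1 = 0, p2 = 1 ↦ 1
p1 = 1/3, p2 = 0 ↦ 1
p1 = 1/3, p2 = 1/3 ↦ 1
p1 = 1/3, p2 = 2/3 ↦ 1
p1 = 1/3, p2 = 1 ↦ 1
p1 = 2/3, p2 = 0 ↦ 1
p1 = 2/3, p2 = 1/3 ↦ 1
p1 = 2/3, p2 = 2/3 ↦ 1
p1 = 2/3, p2 = 1 ↦ 1
p1 = 1, p2 = 0 ↦ 1
p1 = 1, p2 = 1/3 ↦ 1
p1 = 1, p2 = 2/3 ↦ 1
p1 = 1, p2 = 1 ↦ 1
Every assignment gives a value ≥ 1.

Yes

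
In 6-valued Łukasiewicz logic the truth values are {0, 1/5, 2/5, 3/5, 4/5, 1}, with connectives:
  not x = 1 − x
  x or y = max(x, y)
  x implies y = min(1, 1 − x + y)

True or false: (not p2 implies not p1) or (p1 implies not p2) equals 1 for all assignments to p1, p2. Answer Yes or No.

Counterexample: take p1 = 4/5, p2 = 2/5.
not p2 = not 2/5 = 3/5
not p1 = not 4/5 = 1/5
not p2 implies not p1 = 3/5 implies 1/5 = 3/5
not p2 = not 2/5 = 3/5
p1 implies not p2 = 4/5 implies 3/5 = 4/5
(not p2 implies not p1) or (p1 implies not p2) = 3/5 or 4/5 = 4/5
This gives 4/5 ≠ 1.

No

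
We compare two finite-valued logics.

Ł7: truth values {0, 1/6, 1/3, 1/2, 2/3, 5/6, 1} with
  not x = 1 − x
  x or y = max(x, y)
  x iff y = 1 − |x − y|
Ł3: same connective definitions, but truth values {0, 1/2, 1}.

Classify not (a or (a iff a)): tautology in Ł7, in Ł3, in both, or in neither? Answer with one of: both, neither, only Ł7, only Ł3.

neither

In Ł7: at a = 0 the value is 0 — not a tautology.
In Ł3: at a = 0 the value is 0 — not a tautology.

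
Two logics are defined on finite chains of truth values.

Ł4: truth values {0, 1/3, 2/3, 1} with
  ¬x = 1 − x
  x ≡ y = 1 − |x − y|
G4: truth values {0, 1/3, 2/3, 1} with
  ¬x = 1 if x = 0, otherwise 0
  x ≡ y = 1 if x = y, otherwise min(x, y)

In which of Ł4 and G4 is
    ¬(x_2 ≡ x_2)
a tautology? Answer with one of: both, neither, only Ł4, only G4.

neither

In Ł4: at x_2 = 0 the value is 0 — not a tautology.
In G4: at x_2 = 0 the value is 0 — not a tautology.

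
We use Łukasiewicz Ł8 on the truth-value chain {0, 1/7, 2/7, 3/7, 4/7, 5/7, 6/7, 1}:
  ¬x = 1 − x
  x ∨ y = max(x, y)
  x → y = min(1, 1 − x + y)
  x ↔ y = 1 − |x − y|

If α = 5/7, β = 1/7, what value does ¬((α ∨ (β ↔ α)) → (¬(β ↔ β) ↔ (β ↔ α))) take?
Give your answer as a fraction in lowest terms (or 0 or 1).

1/7

β ↔ α = 1/7 ↔ 5/7 = 3/7
α ∨ (β ↔ α) = 5/7 ∨ 3/7 = 5/7
β ↔ β = 1/7 ↔ 1/7 = 1
¬(β ↔ β) = ¬1 = 0
β ↔ α = 1/7 ↔ 5/7 = 3/7
¬(β ↔ β) ↔ (β ↔ α) = 0 ↔ 3/7 = 4/7
(α ∨ (β ↔ α)) → (¬(β ↔ β) ↔ (β ↔ α)) = 5/7 → 4/7 = 6/7
¬((α ∨ (β ↔ α)) → (¬(β ↔ β) ↔ (β ↔ α))) = ¬6/7 = 1/7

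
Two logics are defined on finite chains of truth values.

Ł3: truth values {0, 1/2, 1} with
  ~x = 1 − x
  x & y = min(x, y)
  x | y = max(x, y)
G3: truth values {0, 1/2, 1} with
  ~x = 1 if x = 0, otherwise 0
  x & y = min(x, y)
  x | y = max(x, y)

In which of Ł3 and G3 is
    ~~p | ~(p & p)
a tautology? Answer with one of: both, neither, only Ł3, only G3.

only G3

In Ł3: at p = 1/2 the value is 1/2 — not a tautology.
In G3: every assignment gives 1 — tautology.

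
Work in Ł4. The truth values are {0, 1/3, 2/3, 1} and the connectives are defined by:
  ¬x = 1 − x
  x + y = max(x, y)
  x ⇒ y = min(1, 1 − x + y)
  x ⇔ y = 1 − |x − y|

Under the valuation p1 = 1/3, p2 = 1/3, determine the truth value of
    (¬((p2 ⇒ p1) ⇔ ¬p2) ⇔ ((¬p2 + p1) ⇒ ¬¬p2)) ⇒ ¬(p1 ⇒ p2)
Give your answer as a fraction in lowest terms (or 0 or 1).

p2 ⇒ p1 = 1/3 ⇒ 1/3 = 1
¬p2 = ¬1/3 = 2/3
(p2 ⇒ p1) ⇔ ¬p2 = 1 ⇔ 2/3 = 2/3
¬((p2 ⇒ p1) ⇔ ¬p2) = ¬2/3 = 1/3
¬p2 = ¬1/3 = 2/3
¬p2 + p1 = 2/3 + 1/3 = 2/3
¬p2 = ¬1/3 = 2/3
¬¬p2 = ¬2/3 = 1/3
(¬p2 + p1) ⇒ ¬¬p2 = 2/3 ⇒ 1/3 = 2/3
¬((p2 ⇒ p1) ⇔ ¬p2) ⇔ ((¬p2 + p1) ⇒ ¬¬p2) = 1/3 ⇔ 2/3 = 2/3
p1 ⇒ p2 = 1/3 ⇒ 1/3 = 1
¬(p1 ⇒ p2) = ¬1 = 0
(¬((p2 ⇒ p1) ⇔ ¬p2) ⇔ ((¬p2 + p1) ⇒ ¬¬p2)) ⇒ ¬(p1 ⇒ p2) = 2/3 ⇒ 0 = 1/3

1/3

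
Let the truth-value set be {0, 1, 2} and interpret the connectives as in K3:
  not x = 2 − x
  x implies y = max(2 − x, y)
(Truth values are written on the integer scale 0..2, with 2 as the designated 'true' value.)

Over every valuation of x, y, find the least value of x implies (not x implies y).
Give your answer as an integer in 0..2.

1

Take x = 1, y = 0:
not x = not 1 = 1
not x implies y = 1 implies 0 = 1
x implies (not x implies y) = 1 implies 1 = 1
No assignment yields a value below 1, so this is the minimum.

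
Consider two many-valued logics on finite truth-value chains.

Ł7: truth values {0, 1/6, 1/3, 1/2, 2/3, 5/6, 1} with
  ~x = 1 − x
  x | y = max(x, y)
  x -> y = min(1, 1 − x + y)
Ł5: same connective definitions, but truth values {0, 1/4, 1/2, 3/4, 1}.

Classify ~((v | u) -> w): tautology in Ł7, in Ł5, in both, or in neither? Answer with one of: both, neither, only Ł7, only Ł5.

In Ł7: at u = 0, v = 0, w = 0 the value is 0 — not a tautology.
In Ł5: at u = 0, v = 0, w = 0 the value is 0 — not a tautology.

neither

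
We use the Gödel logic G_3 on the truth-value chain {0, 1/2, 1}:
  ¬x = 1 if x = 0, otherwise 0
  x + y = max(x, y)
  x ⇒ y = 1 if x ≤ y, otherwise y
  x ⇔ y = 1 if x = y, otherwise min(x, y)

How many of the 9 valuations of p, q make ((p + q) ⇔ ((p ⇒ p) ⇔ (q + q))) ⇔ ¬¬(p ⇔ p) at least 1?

6

p = 0, q = 0 ↦ 1  ≥
p = 0, q = 1/2 ↦ 1  ≥
p = 0, q = 1 ↦ 1  ≥
p = 1/2, q = 0 ↦ 0  <
p = 1/2, q = 1/2 ↦ 1  ≥
p = 1/2, q = 1 ↦ 1  ≥
p = 1, q = 0 ↦ 0  <
p = 1, q = 1/2 ↦ 1/2  <
p = 1, q = 1 ↦ 1  ≥
So 6 of the 9 assignments meet the threshold.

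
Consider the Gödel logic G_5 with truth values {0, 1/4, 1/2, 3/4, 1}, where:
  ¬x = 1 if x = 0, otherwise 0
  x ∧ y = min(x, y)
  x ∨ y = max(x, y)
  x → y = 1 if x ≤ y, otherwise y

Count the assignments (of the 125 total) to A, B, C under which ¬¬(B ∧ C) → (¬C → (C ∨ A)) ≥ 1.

value 1: 125 assignments (counts)
So 125 of the 125 assignments meet the threshold.

125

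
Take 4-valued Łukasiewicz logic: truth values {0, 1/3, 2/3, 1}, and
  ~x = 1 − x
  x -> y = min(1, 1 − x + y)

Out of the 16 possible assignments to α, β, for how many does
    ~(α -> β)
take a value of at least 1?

1

α = 0, β = 0 ↦ 0  <
α = 0, β = 1/3 ↦ 0  <
α = 0, β = 2/3 ↦ 0  <
α = 0, β = 1 ↦ 0  <
α = 1/3, β = 0 ↦ 1/3  <
α = 1/3, β = 1/3 ↦ 0  <
α = 1/3, β = 2/3 ↦ 0  <
α = 1/3, β = 1 ↦ 0  <
α = 2/3, β = 0 ↦ 2/3  <
α = 2/3, β = 1/3 ↦ 1/3  <
α = 2/3, β = 2/3 ↦ 0  <
α = 2/3, β = 1 ↦ 0  <
α = 1, β = 0 ↦ 1  ≥
α = 1, β = 1/3 ↦ 2/3  <
α = 1, β = 2/3 ↦ 1/3  <
α = 1, β = 1 ↦ 0  <
So 1 of the 16 assignments meets the threshold.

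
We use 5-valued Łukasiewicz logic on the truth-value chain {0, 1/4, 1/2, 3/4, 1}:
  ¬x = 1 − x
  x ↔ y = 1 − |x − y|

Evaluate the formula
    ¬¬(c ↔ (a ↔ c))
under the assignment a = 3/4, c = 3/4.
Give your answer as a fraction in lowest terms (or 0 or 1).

a ↔ c = 3/4 ↔ 3/4 = 1
c ↔ (a ↔ c) = 3/4 ↔ 1 = 3/4
¬(c ↔ (a ↔ c)) = ¬3/4 = 1/4
¬¬(c ↔ (a ↔ c)) = ¬1/4 = 3/4

3/4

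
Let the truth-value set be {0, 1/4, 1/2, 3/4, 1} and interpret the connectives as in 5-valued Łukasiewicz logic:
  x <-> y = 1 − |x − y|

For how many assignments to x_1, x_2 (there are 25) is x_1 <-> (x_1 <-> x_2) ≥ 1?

value 1: 7 assignments (counts)
value 3/4: 7 assignments
value 1/2: 6 assignments
value 1/4: 3 assignments
value 0: 2 assignments
So 7 of the 25 assignments meet the threshold.

7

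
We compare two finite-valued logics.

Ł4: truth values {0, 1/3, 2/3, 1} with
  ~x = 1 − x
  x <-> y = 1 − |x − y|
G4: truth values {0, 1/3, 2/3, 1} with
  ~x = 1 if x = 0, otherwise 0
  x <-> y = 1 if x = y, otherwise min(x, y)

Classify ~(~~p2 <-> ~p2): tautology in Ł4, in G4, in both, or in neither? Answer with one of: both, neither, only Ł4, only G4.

In Ł4: at p2 = 1/3 the value is 1/3 — not a tautology.
In G4: every assignment gives 1 — tautology.

only G4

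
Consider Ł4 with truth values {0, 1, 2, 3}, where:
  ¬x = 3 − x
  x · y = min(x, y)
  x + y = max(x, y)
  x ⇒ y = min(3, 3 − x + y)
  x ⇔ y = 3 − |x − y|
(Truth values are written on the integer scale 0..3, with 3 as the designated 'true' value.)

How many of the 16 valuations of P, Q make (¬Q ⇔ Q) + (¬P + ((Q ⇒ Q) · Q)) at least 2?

14

P = 0, Q = 0 ↦ 3  ≥
P = 0, Q = 1 ↦ 3  ≥
P = 0, Q = 2 ↦ 3  ≥
P = 0, Q = 3 ↦ 3  ≥
P = 1, Q = 0 ↦ 2  ≥
P = 1, Q = 1 ↦ 2  ≥
P = 1, Q = 2 ↦ 2  ≥
P = 1, Q = 3 ↦ 3  ≥
P = 2, Q = 0 ↦ 1  <
P = 2, Q = 1 ↦ 2  ≥
P = 2, Q = 2 ↦ 2  ≥
P = 2, Q = 3 ↦ 3  ≥
P = 3, Q = 0 ↦ 0  <
P = 3, Q = 1 ↦ 2  ≥
P = 3, Q = 2 ↦ 2  ≥
P = 3, Q = 3 ↦ 3  ≥
So 14 of the 16 assignments meet the threshold.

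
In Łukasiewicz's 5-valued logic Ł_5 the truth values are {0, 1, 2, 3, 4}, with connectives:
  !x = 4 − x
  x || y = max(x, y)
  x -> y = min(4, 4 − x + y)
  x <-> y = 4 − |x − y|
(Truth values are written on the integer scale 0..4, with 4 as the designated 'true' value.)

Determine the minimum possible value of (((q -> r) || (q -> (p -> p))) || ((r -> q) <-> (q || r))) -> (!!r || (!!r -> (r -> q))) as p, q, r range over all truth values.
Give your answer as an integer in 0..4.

3

Take p = 0, q = 0, r = 3:
q -> r = 0 -> 3 = 4
p -> p = 0 -> 0 = 4
q -> (p -> p) = 0 -> 4 = 4
(q -> r) || (q -> (p -> p)) = 4 || 4 = 4
r -> q = 3 -> 0 = 1
q || r = 0 || 3 = 3
(r -> q) <-> (q || r) = 1 <-> 3 = 2
((q -> r) || (q -> (p -> p))) || ((r -> q) <-> (q || r)) = 4 || 2 = 4
!r = !3 = 1
!!r = !1 = 3
!r = !3 = 1
!!r = !1 = 3
r -> q = 3 -> 0 = 1
!!r -> (r -> q) = 3 -> 1 = 2
!!r || (!!r -> (r -> q)) = 3 || 2 = 3
(((q -> r) || (q -> (p -> p))) || ((r -> q) <-> (q || r))) -> (!!r || (!!r -> (r -> q))) = 4 -> 3 = 3
No assignment yields a value below 3, so this is the minimum.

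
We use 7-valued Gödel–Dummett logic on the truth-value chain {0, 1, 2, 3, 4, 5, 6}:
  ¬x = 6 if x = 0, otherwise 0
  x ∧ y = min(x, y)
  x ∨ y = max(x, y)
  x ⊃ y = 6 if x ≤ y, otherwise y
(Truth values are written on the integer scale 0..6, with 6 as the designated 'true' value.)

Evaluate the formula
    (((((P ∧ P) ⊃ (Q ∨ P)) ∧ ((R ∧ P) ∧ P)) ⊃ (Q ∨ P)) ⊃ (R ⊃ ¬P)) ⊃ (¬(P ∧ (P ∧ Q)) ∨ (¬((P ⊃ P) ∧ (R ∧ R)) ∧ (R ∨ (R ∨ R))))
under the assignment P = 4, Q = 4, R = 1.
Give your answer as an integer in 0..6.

P ∧ P = 4 ∧ 4 = 4
Q ∨ P = 4 ∨ 4 = 4
(P ∧ P) ⊃ (Q ∨ P) = 4 ⊃ 4 = 6
R ∧ P = 1 ∧ 4 = 1
(R ∧ P) ∧ P = 1 ∧ 4 = 1
((P ∧ P) ⊃ (Q ∨ P)) ∧ ((R ∧ P) ∧ P) = 6 ∧ 1 = 1
Q ∨ P = 4 ∨ 4 = 4
(((P ∧ P) ⊃ (Q ∨ P)) ∧ ((R ∧ P) ∧ P)) ⊃ (Q ∨ P) = 1 ⊃ 4 = 6
¬P = ¬4 = 0
R ⊃ ¬P = 1 ⊃ 0 = 0
((((P ∧ P) ⊃ (Q ∨ P)) ∧ ((R ∧ P) ∧ P)) ⊃ (Q ∨ P)) ⊃ (R ⊃ ¬P) = 6 ⊃ 0 = 0
P ∧ Q = 4 ∧ 4 = 4
P ∧ (P ∧ Q) = 4 ∧ 4 = 4
¬(P ∧ (P ∧ Q)) = ¬4 = 0
P ⊃ P = 4 ⊃ 4 = 6
R ∧ R = 1 ∧ 1 = 1
(P ⊃ P) ∧ (R ∧ R) = 6 ∧ 1 = 1
¬((P ⊃ P) ∧ (R ∧ R)) = ¬1 = 0
R ∨ R = 1 ∨ 1 = 1
R ∨ (R ∨ R) = 1 ∨ 1 = 1
¬((P ⊃ P) ∧ (R ∧ R)) ∧ (R ∨ (R ∨ R)) = 0 ∧ 1 = 0
¬(P ∧ (P ∧ Q)) ∨ (¬((P ⊃ P) ∧ (R ∧ R)) ∧ (R ∨ (R ∨ R))) = 0 ∨ 0 = 0
(((((P ∧ P) ⊃ (Q ∨ P)) ∧ ((R ∧ P) ∧ P)) ⊃ (Q ∨ P)) ⊃ (R ⊃ ¬P)) ⊃ (¬(P ∧ (P ∧ Q)) ∨ (¬((P ⊃ P) ∧ (R ∧ R)) ∧ (R ∨ (R ∨ R)))) = 0 ⊃ 0 = 6

6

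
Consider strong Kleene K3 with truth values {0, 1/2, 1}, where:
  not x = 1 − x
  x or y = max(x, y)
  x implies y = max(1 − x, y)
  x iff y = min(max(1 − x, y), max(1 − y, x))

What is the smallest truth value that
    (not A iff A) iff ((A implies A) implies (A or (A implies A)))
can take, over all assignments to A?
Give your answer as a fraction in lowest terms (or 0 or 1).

0

Take A = 0:
not A = not 0 = 1
not A iff A = 1 iff 0 = 0
A implies A = 0 implies 0 = 1
A implies A = 0 implies 0 = 1
A or (A implies A) = 0 or 1 = 1
(A implies A) implies (A or (A implies A)) = 1 implies 1 = 1
(not A iff A) iff ((A implies A) implies (A or (A implies A))) = 0 iff 1 = 0
No assignment yields a value below 0, so this is the minimum.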